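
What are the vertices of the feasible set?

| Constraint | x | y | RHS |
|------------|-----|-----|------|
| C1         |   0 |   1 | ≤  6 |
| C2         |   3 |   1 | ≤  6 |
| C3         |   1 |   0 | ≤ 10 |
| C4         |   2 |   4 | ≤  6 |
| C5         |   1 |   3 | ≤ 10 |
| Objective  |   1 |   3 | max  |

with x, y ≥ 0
Each vertex is the intersection of two constraint boundaries that also satisfies all remaining constraints:
  x = 0 and y = 0 → (0, 0)
  3x + y = 6 and y = 0 → (2, 0)
  3x + y = 6 and 2x + 4y = 6 → (1.8, 0.6)
  2x + 4y = 6 and x = 0 → (0, 1.5)

Vertices: (0, 0), (2, 0), (1.8, 0.6), (0, 1.5)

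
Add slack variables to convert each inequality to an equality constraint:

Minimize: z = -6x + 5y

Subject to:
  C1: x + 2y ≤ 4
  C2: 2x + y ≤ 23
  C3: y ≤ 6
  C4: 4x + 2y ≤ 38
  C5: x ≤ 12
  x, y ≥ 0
min z = -6x + 5y

s.t.
  x + 2y + s1 = 4
  2x + y + s2 = 23
  y + s3 = 6
  4x + 2y + s4 = 38
  x + s5 = 12
  x, y, s1, s2, s3, s4, s5 ≥ 0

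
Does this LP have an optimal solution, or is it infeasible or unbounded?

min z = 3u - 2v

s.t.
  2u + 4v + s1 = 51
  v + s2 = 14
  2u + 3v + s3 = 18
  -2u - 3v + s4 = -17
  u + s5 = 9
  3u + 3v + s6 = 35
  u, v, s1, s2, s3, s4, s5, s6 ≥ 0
The point (0, 6) satisfies every constraint, so the LP is feasible; the constraints give u ≤ 9 and v ≤ 14, which with u, v ≥ 0 keep the feasible region inside a bounded box. A feasible, bounded LP attains a finite optimum at a vertex.

Evaluating z = 3u - 2v at each vertex:
  (8.5, 0): z = 25.5
  (9, 0): z = 27
  (0, 6): z = -12
  (0, 5.667): z = -11.33

The LP has an optimal solution: (0, 6) with z = -12.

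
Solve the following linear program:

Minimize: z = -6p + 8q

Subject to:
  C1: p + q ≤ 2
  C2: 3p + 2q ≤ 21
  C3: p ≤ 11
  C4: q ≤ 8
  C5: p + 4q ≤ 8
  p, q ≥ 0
Each vertex is the intersection of two constraint boundaries that also satisfies all remaining constraints:
  p = 0 and q = 0 → (0, 0)
  p + q = 2 and q = 0 → (2, 0)
  p + q = 2 and p + 4q = 8 → (0, 2)

Evaluating z = -6p + 8q at each vertex:
  (0, 0): z = 0
  (2, 0): z = -12
  (0, 2): z = 16

The minimum is at (2, 0) with z = -12.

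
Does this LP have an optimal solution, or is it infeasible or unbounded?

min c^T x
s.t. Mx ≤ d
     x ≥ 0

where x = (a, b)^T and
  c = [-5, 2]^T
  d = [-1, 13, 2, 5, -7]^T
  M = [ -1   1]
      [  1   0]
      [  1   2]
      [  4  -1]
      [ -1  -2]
One constraint requires a + 2b ≤ 2, while the constraint -a - 2b ≤ -7 is equivalent to a + 2b ≥ 7. Together they would need 7 ≤ a + 2b ≤ 2, which is impossible since 7 > 2. No point satisfies all constraints.

Infeasible: no point satisfies all constraints simultaneously.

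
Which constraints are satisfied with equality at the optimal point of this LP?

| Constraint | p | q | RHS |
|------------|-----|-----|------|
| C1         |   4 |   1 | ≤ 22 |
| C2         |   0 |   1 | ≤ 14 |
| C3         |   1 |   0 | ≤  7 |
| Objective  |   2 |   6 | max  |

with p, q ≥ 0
Optimal: p = 2, q = 14
Binding: C1, C2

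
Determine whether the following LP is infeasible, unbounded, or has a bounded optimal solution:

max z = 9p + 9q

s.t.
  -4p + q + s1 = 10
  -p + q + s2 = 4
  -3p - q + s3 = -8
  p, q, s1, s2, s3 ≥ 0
Feasible point: (3, 0) satisfies every constraint, so the LP is feasible.
Direction d = (1, 0): for each constraint row a, a·d ≤ 0 —
  (-4)(1) + (1)(0) = -4 ≤ 0
  (-1)(1) + (1)(0) = -1 ≤ 0
  (-3)(1) + (-1)(0) = -3 ≤ 0
and d ≥ 0, so (3, 0) + t·d stays feasible for every t ≥ 0. Along this ray z = 9p + 9q changes by 9 per unit t, so z → +∞.

Unbounded: there is a feasible ray along which z → +∞.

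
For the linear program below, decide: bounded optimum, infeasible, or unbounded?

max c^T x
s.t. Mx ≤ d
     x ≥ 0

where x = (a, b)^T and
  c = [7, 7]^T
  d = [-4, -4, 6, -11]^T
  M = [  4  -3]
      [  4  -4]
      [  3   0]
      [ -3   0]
One constraint requires 3a ≤ 6, while the constraint -3a ≤ -11 is equivalent to 3a ≥ 11. Together they would need 11 ≤ 3a ≤ 6, which is impossible since 11 > 6. No point satisfies all constraints.

Infeasible: no point satisfies all constraints simultaneously.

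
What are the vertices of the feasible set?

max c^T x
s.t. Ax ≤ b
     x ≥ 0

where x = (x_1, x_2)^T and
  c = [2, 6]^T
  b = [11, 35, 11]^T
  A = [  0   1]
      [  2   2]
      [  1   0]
Each vertex is the intersection of two constraint boundaries that also satisfies all remaining constraints:
  x_1 = 0 and x_2 = 0 → (0, 0)
  x_1 = 11 and x_2 = 0 → (11, 0)
  2x_1 + 2x_2 = 35 and x_1 = 11 → (11, 6.5)
  x_2 = 11 and 2x_1 + 2x_2 = 35 → (6.5, 11)
  x_2 = 11 and x_1 = 0 → (0, 11)

Vertices: (0, 0), (11, 0), (11, 6.5), (6.5, 11), (0, 11)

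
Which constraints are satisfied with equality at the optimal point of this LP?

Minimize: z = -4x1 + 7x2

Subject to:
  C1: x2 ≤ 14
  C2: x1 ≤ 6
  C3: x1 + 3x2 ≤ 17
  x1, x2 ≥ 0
Optimal: x1 = 6, x2 = 0
Binding: C2, x2 ≥ 0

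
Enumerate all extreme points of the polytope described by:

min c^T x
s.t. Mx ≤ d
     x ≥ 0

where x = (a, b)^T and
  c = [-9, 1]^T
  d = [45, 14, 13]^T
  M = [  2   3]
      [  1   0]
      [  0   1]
Each vertex is the intersection of two constraint boundaries that also satisfies all remaining constraints:
  a = 0 and b = 0 → (0, 0)
  a = 14 and b = 0 → (14, 0)
  2a + 3b = 45 and a = 14 → (14, 5.667)
  2a + 3b = 45 and b = 13 → (3, 13)
  b = 13 and a = 0 → (0, 13)

Vertices: (0, 0), (14, 0), (14, 5.667), (3, 13), (0, 13)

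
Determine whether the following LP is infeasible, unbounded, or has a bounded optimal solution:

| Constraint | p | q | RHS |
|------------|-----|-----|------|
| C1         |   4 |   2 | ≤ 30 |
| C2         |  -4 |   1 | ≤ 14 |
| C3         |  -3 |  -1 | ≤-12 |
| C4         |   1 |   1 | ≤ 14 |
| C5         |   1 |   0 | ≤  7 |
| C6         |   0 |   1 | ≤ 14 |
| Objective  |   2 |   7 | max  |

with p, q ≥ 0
The point (0, 14) satisfies every constraint, so the LP is feasible; the constraints give p ≤ 7 and q ≤ 14, which with p, q ≥ 0 keep the feasible region inside a bounded box. A feasible, bounded LP attains a finite optimum at a vertex.

Feasible with finite optimum z* = 98 at (0, 14).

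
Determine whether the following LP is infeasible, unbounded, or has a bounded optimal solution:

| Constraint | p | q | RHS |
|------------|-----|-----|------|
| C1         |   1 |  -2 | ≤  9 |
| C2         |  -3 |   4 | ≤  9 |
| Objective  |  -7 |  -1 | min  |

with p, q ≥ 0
Feasible point: (0, 0) satisfies every constraint, so the LP is feasible.
Direction d = (2, 1): for each constraint row a, a·d ≤ 0 —
  (1)(2) + (-2)(1) = 0 ≤ 0
  (-3)(2) + (4)(1) = -2 ≤ 0
and d ≥ 0, so (0, 0) + t·d stays feasible for every t ≥ 0. Along this ray z = -7p - q changes by -15 per unit t, so z → −∞.

Unbounded — the objective can decrease without bound over the feasible region.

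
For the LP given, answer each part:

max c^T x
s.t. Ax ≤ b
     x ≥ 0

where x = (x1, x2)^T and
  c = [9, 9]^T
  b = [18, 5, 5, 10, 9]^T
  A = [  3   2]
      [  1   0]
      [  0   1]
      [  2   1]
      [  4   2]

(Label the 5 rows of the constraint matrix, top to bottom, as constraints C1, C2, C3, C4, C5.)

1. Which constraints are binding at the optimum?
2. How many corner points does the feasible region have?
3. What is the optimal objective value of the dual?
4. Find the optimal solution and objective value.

1. C5, x1 ≥ 0
2. 3
3. 40.5 (by strong duality, equal to the primal optimum)
4. x1 = 0, x2 = 4.5, z = 40.5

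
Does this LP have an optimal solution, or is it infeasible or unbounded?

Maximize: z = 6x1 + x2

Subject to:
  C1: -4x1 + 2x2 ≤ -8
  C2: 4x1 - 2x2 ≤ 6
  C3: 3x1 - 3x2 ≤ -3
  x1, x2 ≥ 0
C2 requires 4x1 - 2x2 ≤ 6, while C1 (-4x1 + 2x2 ≤ -8) is equivalent to 4x1 - 2x2 ≥ 8. Together they would need 8 ≤ 4x1 - 2x2 ≤ 6, which is impossible since 8 > 6. No point satisfies all constraints.

The feasible region is empty; the LP is infeasible.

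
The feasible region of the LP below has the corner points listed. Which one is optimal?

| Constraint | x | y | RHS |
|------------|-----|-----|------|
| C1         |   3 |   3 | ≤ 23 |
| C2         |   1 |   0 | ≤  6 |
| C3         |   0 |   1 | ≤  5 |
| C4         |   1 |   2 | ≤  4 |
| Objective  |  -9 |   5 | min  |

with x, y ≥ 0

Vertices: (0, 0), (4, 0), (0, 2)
Evaluating z = -9x + 5y at each vertex:
  (0, 0): z = 0
  (4, 0): z = -36
  (0, 2): z = 10

The smallest value is z = -36, attained at (4, 0).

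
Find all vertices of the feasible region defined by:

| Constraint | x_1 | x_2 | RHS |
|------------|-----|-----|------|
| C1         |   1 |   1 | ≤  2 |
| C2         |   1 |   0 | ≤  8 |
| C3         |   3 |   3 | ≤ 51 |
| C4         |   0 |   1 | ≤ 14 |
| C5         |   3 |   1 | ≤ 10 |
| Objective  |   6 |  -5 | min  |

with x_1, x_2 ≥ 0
Each vertex is the intersection of two constraint boundaries that also satisfies all remaining constraints:
  x_1 = 0 and x_2 = 0 → (0, 0)
  x_1 + x_2 = 2 and x_2 = 0 → (2, 0)
  x_1 + x_2 = 2 and x_1 = 0 → (0, 2)

Vertices: (0, 0), (2, 0), (0, 2)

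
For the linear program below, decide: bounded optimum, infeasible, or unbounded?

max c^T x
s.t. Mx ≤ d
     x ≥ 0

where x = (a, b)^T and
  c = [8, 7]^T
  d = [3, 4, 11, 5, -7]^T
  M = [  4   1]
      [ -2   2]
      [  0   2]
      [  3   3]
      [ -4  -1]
One constraint requires 4a + b ≤ 3, while the constraint -4a - b ≤ -7 is equivalent to 4a + b ≥ 7. Together they would need 7 ≤ 4a + b ≤ 3, which is impossible since 7 > 3. No point satisfies all constraints.

Infeasible — the constraint set is empty.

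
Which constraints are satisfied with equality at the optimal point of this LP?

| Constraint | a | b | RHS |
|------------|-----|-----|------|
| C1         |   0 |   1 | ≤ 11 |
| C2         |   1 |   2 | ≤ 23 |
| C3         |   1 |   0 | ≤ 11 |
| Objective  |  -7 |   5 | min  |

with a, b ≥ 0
Optimal: a = 11, b = 0
Slack at optimum:
  C1: slack = 11
  C2: slack = 12
  C3: slack = 0 (binding)
  a ≥ 0: a = 11
  b ≥ 0: b = 0 (binding)
Binding constraints: C3, b ≥ 0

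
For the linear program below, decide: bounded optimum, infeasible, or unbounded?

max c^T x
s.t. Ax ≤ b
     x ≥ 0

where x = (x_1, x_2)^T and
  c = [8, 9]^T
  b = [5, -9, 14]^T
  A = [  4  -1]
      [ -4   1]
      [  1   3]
One constraint requires 4x_1 - x_2 ≤ 5, while the constraint -4x_1 + x_2 ≤ -9 is equivalent to 4x_1 - x_2 ≥ 9. Together they would need 9 ≤ 4x_1 - x_2 ≤ 5, which is impossible since 9 > 5. No point satisfies all constraints.

Infeasible — the constraint set is empty.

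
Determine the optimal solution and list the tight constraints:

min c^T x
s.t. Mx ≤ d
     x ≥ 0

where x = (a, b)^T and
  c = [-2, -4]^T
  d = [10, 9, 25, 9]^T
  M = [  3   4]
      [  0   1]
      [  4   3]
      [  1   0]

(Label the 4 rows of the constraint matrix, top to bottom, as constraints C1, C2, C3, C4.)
Optimal: a = 0, b = 2.5
Slack at optimum:
  C1: slack = 0 (binding)
  C2: slack = 6.5
  C3: slack = 17.5
  C4: slack = 9
  a ≥ 0: a = 0 (binding)
  b ≥ 0: b = 2.5
Binding constraints: C1, a ≥ 0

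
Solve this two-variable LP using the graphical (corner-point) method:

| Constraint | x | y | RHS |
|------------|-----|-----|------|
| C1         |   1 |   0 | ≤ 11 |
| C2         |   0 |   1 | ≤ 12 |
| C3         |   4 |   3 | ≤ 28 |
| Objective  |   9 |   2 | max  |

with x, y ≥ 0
x = 7, y = 0, z = 63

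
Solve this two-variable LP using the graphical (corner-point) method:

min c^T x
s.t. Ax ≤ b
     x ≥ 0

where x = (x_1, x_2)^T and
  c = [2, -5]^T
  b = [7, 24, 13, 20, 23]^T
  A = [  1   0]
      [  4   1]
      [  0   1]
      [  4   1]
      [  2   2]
Each vertex is the intersection of two constraint boundaries that also satisfies all remaining constraints:
  x_1 = 0 and x_2 = 0 → (0, 0)
  4x_1 + x_2 = 20 and x_2 = 0 → (5, 0)
  4x_1 + x_2 = 20 and 2x_1 + 2x_2 = 23 → (2.833, 8.667)
  2x_1 + 2x_2 = 23 and x_1 = 0 → (0, 11.5)

Evaluating z = 2x_1 - 5x_2 at each vertex:
  (0, 0): z = 0
  (5, 0): z = 10
  (2.833, 8.667): z = -37.67
  (0, 11.5): z = -57.5

The minimum is at (0, 11.5) with z = -57.5.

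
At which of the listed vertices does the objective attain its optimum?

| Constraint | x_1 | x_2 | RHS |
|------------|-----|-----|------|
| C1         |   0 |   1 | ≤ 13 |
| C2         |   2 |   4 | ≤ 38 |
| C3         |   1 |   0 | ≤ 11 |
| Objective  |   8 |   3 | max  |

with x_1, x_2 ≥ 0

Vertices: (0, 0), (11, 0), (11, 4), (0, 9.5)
(11, 4) with z = 100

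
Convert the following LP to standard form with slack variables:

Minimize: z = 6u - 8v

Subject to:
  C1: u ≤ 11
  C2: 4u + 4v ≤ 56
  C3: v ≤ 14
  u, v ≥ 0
min z = 6u - 8v

s.t.
  u + s1 = 11
  4u + 4v + s2 = 56
  v + s3 = 14
  u, v, s1, s2, s3 ≥ 0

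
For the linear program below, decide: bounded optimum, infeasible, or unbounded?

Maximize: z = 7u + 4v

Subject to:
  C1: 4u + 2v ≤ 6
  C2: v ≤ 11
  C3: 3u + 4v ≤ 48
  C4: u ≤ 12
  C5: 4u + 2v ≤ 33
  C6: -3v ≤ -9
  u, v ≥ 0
The point (0, 3) satisfies every constraint, so the LP is feasible; the constraints give u ≤ 12 and v ≤ 11, which with u, v ≥ 0 keep the feasible region inside a bounded box. A feasible, bounded LP attains a finite optimum at a vertex.

The LP has an optimal solution: (0, 3) with z = 12.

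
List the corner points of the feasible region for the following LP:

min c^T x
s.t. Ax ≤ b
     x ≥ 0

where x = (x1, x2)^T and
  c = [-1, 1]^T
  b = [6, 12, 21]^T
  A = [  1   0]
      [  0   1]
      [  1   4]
Each vertex is the intersection of two constraint boundaries that also satisfies all remaining constraints:
  x1 = 0 and x2 = 0 → (0, 0)
  x1 = 6 and x2 = 0 → (6, 0)
  x1 = 6 and x1 + 4x2 = 21 → (6, 3.75)
  x1 + 4x2 = 21 and x1 = 0 → (0, 5.25)

Vertices: (0, 0), (6, 0), (6, 3.75), (0, 5.25)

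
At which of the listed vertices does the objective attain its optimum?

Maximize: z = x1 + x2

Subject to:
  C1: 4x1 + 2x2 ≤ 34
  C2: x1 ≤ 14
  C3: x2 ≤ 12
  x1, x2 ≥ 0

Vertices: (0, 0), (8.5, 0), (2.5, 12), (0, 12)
(2.5, 12) with z = 14.5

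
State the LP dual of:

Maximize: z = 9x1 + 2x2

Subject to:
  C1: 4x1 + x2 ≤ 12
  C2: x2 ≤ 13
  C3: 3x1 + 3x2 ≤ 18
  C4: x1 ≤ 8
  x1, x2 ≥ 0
Minimize: z = 12y1 + 13y2 + 18y3 + 8y4

Subject to:
  C1: -4y1 - 3y3 - y4 ≤ -9
  C2: -y1 - y2 - 3y3 ≤ -2
  y1, y2, y3, y4 ≥ 0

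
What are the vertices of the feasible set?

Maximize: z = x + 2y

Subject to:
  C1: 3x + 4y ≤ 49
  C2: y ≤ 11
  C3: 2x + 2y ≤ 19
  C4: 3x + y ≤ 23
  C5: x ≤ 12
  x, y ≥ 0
Each vertex is the intersection of two constraint boundaries that also satisfies all remaining constraints:
  x = 0 and y = 0 → (0, 0)
  3x + y = 23 and y = 0 → (7.667, 0)
  2x + 2y = 19 and 3x + y = 23 → (6.75, 2.75)
  2x + 2y = 19 and x = 0 → (0, 9.5)

Vertices: (0, 0), (7.667, 0), (6.75, 2.75), (0, 9.5)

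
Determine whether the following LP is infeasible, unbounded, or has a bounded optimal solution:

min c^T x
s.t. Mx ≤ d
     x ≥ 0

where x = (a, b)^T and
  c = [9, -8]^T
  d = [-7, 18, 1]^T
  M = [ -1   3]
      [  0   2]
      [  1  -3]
One constraint requires a - 3b ≤ 1, while the constraint -a + 3b ≤ -7 is equivalent to a - 3b ≥ 7. Together they would need 7 ≤ a - 3b ≤ 1, which is impossible since 7 > 1. No point satisfies all constraints.

The feasible region is empty; the LP is infeasible.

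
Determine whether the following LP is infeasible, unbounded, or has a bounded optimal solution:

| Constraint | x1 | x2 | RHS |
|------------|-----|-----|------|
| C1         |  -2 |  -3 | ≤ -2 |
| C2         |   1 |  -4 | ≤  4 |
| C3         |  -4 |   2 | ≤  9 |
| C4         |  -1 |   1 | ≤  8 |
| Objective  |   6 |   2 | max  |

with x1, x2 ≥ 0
Feasible point: (0, 1) satisfies every constraint, so the LP is feasible.
Direction d = (1, 1): for each constraint row a, a·d ≤ 0 —
  (-2)(1) + (-3)(1) = -5 ≤ 0
  (1)(1) + (-4)(1) = -3 ≤ 0
  (-4)(1) + (2)(1) = -2 ≤ 0
  (-1)(1) + (1)(1) = 0 ≤ 0
and d ≥ 0, so (0, 1) + t·d stays feasible for every t ≥ 0. Along this ray z = 6x1 + 2x2 changes by 8 per unit t, so z → +∞.

Unbounded — the objective can increase without bound over the feasible region.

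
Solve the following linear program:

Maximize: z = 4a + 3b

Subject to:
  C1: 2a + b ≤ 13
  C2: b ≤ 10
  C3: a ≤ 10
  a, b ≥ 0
a = 1.5, b = 10, z = 36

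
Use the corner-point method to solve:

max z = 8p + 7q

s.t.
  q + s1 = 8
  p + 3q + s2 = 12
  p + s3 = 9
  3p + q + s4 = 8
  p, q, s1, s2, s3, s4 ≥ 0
Each vertex is the intersection of two constraint boundaries that also satisfies all remaining constraints:
  p = 0 and q = 0 → (0, 0)
  3p + q = 8 and q = 0 → (2.667, 0)
  p + 3q = 12 and 3p + q = 8 → (1.5, 3.5)
  p + 3q = 12 and p = 0 → (0, 4)

Evaluating z = 8p + 7q at each vertex:
  (0, 0): z = 0
  (2.667, 0): z = 21.33
  (1.5, 3.5): z = 36.5
  (0, 4): z = 28

The maximum is at (1.5, 3.5) with z = 36.5.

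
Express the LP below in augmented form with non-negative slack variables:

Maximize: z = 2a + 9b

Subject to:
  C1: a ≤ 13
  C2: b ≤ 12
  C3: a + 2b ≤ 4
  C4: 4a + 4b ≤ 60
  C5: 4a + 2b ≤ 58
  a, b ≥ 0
max z = 2a + 9b

s.t.
  a + s1 = 13
  b + s2 = 12
  a + 2b + s3 = 4
  4a + 4b + s4 = 60
  4a + 2b + s5 = 58
  a, b, s1, s2, s3, s4, s5 ≥ 0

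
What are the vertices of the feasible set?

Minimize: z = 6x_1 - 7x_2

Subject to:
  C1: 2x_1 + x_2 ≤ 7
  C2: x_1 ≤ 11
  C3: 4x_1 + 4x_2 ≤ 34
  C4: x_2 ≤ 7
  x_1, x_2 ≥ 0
Each vertex is the intersection of two constraint boundaries that also satisfies all remaining constraints:
  x_1 = 0 and x_2 = 0 → (0, 0)
  2x_1 + x_2 = 7 and x_2 = 0 → (3.5, 0)
  2x_1 + x_2 = 7 and x_2 = 7 → (0, 7)

Vertices: (0, 0), (3.5, 0), (0, 7)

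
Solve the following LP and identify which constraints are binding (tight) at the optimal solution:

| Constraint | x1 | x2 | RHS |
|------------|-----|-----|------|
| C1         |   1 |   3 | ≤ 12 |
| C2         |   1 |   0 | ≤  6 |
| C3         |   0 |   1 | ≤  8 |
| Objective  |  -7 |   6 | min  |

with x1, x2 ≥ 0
Optimal: x1 = 6, x2 = 0
Slack at optimum:
  C1: slack = 6
  C2: slack = 0 (binding)
  C3: slack = 8
  x1 ≥ 0: x1 = 6
  x2 ≥ 0: x2 = 0 (binding)
Binding constraints: C2, x2 ≥ 0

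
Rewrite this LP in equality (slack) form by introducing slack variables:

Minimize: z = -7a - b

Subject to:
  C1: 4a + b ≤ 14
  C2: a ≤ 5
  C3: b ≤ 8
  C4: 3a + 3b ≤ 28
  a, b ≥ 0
min z = -7a - b

s.t.
  4a + b + s1 = 14
  a + s2 = 5
  b + s3 = 8
  3a + 3b + s4 = 28
  a, b, s1, s2, s3, s4 ≥ 0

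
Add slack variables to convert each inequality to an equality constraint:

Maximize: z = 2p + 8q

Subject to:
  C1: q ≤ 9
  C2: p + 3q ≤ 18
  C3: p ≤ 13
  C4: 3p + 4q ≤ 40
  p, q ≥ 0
max z = 2p + 8q

s.t.
  q + s1 = 9
  p + 3q + s2 = 18
  p + s3 = 13
  3p + 4q + s4 = 40
  p, q, s1, s2, s3, s4 ≥ 0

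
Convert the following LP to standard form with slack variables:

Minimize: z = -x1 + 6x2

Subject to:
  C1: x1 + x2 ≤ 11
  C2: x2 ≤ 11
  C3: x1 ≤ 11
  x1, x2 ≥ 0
min z = -x1 + 6x2

s.t.
  x1 + x2 + s1 = 11
  x2 + s2 = 11
  x1 + s3 = 11
  x1, x2, s1, s2, s3 ≥ 0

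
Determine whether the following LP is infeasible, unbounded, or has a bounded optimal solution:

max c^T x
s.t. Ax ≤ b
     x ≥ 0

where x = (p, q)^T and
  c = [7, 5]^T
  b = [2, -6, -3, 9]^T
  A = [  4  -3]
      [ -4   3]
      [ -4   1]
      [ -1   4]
One constraint requires 4p - 3q ≤ 2, while the constraint -4p + 3q ≤ -6 is equivalent to 4p - 3q ≥ 6. Together they would need 6 ≤ 4p - 3q ≤ 2, which is impossible since 6 > 2. No point satisfies all constraints.

Infeasible — the constraint set is empty.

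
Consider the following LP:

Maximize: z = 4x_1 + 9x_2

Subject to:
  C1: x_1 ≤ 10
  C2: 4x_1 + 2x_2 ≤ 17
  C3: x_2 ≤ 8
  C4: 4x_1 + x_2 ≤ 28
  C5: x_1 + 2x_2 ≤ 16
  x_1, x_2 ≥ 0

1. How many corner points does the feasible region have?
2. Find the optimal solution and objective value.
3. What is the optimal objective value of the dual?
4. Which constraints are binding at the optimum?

1. 4
2. x_1 = 0, x_2 = 8, z = 72
3. 72 (by strong duality, equal to the primal optimum)
4. C3, C5, x_1 ≥ 0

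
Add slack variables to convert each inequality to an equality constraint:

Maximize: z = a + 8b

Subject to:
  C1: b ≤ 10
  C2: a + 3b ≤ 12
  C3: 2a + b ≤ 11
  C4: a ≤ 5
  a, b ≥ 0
max z = a + 8b

s.t.
  b + s1 = 10
  a + 3b + s2 = 12
  2a + b + s3 = 11
  a + s4 = 5
  a, b, s1, s2, s3, s4 ≥ 0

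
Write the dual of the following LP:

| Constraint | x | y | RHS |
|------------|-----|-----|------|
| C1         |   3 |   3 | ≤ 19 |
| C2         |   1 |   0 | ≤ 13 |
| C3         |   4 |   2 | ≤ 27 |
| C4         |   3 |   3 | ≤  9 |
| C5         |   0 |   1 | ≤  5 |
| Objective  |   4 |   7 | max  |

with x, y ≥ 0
Minimize: z = 19y1 + 13y2 + 27y3 + 9y4 + 5y5

Subject to:
  C1: -3y1 - y2 - 4y3 - 3y4 ≤ -4
  C2: -3y1 - 2y3 - 3y4 - y5 ≤ -7
  y1, y2, y3, y4, y5 ≥ 0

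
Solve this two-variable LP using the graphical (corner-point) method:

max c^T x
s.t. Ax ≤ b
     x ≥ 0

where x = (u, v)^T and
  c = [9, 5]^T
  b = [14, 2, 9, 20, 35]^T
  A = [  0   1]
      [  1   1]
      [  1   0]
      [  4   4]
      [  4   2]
u = 2, v = 0, z = 18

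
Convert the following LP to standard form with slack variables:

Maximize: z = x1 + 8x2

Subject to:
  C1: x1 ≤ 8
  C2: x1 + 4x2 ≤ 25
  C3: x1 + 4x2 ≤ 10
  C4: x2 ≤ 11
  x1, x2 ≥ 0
max z = x1 + 8x2

s.t.
  x1 + s1 = 8
  x1 + 4x2 + s2 = 25
  x1 + 4x2 + s3 = 10
  x2 + s4 = 11
  x1, x2, s1, s2, s3, s4 ≥ 0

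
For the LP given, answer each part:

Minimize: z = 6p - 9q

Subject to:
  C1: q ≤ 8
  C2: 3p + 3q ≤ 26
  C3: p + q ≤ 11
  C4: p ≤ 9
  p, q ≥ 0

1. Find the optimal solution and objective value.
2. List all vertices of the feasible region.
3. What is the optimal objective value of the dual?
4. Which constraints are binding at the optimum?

1. p = 0, q = 8, z = -72
2. (0, 0), (8.667, 0), (0.6667, 8), (0, 8)
3. -72 (by strong duality, equal to the primal optimum)
4. C1, p ≥ 0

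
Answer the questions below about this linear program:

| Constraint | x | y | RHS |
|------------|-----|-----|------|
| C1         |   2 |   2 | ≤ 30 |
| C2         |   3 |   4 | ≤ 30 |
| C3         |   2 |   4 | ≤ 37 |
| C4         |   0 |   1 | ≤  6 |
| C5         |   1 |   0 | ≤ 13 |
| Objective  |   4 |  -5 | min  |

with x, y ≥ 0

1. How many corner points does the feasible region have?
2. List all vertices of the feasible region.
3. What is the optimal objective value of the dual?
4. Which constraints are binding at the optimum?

1. 4
2. (0, 0), (10, 0), (2, 6), (0, 6)
3. -30 (by strong duality, equal to the primal optimum)
4. C4, x ≥ 0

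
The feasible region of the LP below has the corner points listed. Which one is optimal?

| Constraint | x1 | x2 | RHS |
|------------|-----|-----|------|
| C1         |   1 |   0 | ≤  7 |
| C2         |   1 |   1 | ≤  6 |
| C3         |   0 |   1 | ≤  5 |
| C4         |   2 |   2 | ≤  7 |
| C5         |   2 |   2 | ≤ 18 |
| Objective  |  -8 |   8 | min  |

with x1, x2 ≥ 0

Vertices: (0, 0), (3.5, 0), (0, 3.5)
Evaluating z = -8x1 + 8x2 at each vertex:
  (0, 0): z = 0
  (3.5, 0): z = -28
  (0, 3.5): z = 28

The smallest value is z = -28, attained at (3.5, 0).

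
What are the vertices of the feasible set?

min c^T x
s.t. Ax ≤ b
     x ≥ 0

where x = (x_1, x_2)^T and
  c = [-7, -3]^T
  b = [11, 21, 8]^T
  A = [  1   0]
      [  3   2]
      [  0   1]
Each vertex is the intersection of two constraint boundaries that also satisfies all remaining constraints:
  x_1 = 0 and x_2 = 0 → (0, 0)
  3x_1 + 2x_2 = 21 and x_2 = 0 → (7, 0)
  3x_1 + 2x_2 = 21 and x_2 = 8 → (1.667, 8)
  x_2 = 8 and x_1 = 0 → (0, 8)

Vertices: (0, 0), (7, 0), (1.667, 8), (0, 8)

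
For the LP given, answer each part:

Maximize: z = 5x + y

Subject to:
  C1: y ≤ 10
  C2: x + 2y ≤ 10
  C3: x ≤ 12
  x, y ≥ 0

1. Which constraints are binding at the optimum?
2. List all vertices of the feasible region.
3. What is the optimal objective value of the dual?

1. C2, y ≥ 0
2. (0, 0), (10, 0), (0, 5)
3. 50 (by strong duality, equal to the primal optimum)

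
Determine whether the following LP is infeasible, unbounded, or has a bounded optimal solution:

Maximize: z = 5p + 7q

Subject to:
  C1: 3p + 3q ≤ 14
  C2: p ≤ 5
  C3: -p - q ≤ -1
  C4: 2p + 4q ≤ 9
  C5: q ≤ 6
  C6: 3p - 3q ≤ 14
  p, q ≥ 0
The point (4.5, 0) satisfies every constraint, so the LP is feasible; the constraints give p ≤ 5 and q ≤ 6, which with p, q ≥ 0 keep the feasible region inside a bounded box. A feasible, bounded LP attains a finite optimum at a vertex.

Evaluating z = 5p + 7q at each vertex:
  (1, 0): z = 5
  (4.5, 0): z = 22.5
  (0, 2.25): z = 15.75
  (0, 1): z = 7

The LP has an optimal solution: (4.5, 0) with z = 22.5.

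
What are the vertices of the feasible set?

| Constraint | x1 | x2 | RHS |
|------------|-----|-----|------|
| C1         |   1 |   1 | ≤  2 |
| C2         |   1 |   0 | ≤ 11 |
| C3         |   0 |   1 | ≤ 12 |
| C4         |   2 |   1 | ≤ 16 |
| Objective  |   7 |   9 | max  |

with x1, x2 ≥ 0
Each vertex is the intersection of two constraint boundaries that also satisfies all remaining constraints:
  x1 = 0 and x2 = 0 → (0, 0)
  x1 + x2 = 2 and x2 = 0 → (2, 0)
  x1 + x2 = 2 and x1 = 0 → (0, 2)

Vertices: (0, 0), (2, 0), (0, 2)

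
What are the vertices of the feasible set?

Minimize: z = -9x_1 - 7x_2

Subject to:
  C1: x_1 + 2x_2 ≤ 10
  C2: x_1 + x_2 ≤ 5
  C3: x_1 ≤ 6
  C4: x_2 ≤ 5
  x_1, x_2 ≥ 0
Each vertex is the intersection of two constraint boundaries that also satisfies all remaining constraints:
  x_1 = 0 and x_2 = 0 → (0, 0)
  x_1 + x_2 = 5 and x_2 = 0 → (5, 0)
  x_1 + 2x_2 = 10 and x_1 + x_2 = 5 → (0, 5)

Vertices: (0, 0), (5, 0), (0, 5)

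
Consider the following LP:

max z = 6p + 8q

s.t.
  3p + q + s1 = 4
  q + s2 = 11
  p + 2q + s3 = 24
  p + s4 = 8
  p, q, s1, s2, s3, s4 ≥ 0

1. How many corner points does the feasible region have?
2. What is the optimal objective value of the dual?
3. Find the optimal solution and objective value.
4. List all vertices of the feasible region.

1. 3
2. 32 (by strong duality, equal to the primal optimum)
3. p = 0, q = 4, z = 32
4. (0, 0), (1.333, 0), (0, 4)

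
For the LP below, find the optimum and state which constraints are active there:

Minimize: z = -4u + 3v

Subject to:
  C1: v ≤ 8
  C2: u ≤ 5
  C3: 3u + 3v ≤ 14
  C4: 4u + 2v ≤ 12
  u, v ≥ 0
Optimal: u = 3, v = 0
Binding: C4, v ≥ 0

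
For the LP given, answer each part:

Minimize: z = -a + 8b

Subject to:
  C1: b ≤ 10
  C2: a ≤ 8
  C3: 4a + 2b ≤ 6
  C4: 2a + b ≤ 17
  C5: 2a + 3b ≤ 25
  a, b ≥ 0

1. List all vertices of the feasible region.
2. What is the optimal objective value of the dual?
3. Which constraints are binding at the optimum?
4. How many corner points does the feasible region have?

1. (0, 0), (1.5, 0), (0, 3)
2. -1.5 (by strong duality, equal to the primal optimum)
3. C3, b ≥ 0
4. 3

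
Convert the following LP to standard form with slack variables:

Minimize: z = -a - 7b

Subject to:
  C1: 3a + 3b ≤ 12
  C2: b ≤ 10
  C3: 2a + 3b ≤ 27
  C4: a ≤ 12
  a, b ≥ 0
min z = -a - 7b

s.t.
  3a + 3b + s1 = 12
  b + s2 = 10
  2a + 3b + s3 = 27
  a + s4 = 12
  a, b, s1, s2, s3, s4 ≥ 0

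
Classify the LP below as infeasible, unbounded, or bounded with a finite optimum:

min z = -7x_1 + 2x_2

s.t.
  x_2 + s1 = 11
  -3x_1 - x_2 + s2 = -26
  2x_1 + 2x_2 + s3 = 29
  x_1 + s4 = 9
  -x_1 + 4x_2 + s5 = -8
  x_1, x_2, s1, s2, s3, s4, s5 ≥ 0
The point (9, 0) satisfies every constraint, so the LP is feasible; the constraints give x_1 ≤ 9 and x_2 ≤ 11, which with x_1, x_2 ≥ 0 keep the feasible region inside a bounded box. A feasible, bounded LP attains a finite optimum at a vertex.

Feasible with finite optimum z* = -63 at (9, 0).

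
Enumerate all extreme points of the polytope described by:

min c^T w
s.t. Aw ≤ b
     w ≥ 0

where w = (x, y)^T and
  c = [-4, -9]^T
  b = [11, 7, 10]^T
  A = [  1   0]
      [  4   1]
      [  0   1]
Each vertex is the intersection of two constraint boundaries that also satisfies all remaining constraints:
  x = 0 and y = 0 → (0, 0)
  4x + y = 7 and y = 0 → (1.75, 0)
  4x + y = 7 and x = 0 → (0, 7)

Vertices: (0, 0), (1.75, 0), (0, 7)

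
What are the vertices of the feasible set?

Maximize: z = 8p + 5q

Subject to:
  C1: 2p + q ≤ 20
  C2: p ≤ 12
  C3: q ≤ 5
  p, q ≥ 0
Each vertex is the intersection of two constraint boundaries that also satisfies all remaining constraints:
  p = 0 and q = 0 → (0, 0)
  2p + q = 20 and q = 0 → (10, 0)
  2p + q = 20 and q = 5 → (7.5, 5)
  q = 5 and p = 0 → (0, 5)

Vertices: (0, 0), (10, 0), (7.5, 5), (0, 5)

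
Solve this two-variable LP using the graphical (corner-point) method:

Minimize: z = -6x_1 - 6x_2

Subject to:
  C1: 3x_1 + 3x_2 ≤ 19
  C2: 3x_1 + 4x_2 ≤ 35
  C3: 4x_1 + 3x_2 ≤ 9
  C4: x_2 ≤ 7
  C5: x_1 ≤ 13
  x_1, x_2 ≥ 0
Each vertex is the intersection of two constraint boundaries that also satisfies all remaining constraints:
  x_1 = 0 and x_2 = 0 → (0, 0)
  4x_1 + 3x_2 = 9 and x_2 = 0 → (2.25, 0)
  4x_1 + 3x_2 = 9 and x_1 = 0 → (0, 3)

Evaluating z = -6x_1 - 6x_2 at each vertex:
  (0, 0): z = 0
  (2.25, 0): z = -13.5
  (0, 3): z = -18

The minimum is at (0, 3) with z = -18.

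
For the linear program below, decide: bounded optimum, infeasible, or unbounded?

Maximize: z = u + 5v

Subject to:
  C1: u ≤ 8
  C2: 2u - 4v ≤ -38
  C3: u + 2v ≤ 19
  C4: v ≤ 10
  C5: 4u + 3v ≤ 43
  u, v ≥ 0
The point (0, 9.5) satisfies every constraint, so the LP is feasible; the constraints give u ≤ 8 and v ≤ 10, which with u, v ≥ 0 keep the feasible region inside a bounded box. A feasible, bounded LP attains a finite optimum at a vertex.

Bounded optimum: z* = 47.5 at (0, 9.5).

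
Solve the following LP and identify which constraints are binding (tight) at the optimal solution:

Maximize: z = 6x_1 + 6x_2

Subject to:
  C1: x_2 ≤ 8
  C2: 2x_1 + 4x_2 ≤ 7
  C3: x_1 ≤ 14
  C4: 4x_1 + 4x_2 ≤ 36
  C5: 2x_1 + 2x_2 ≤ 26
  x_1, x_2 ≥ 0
Optimal: x_1 = 3.5, x_2 = 0
Slack at optimum:
  C1: slack = 8
  C2: slack = 0 (binding)
  C3: slack = 10.5
  C4: slack = 22
  C5: slack = 19
  x_1 ≥ 0: x_1 = 3.5
  x_2 ≥ 0: x_2 = 0 (binding)
Binding constraints: C2, x_2 ≥ 0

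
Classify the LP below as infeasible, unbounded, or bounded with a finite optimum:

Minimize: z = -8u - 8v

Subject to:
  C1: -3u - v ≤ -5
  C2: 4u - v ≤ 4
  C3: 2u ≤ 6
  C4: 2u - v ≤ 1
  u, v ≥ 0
Feasible point: (1, 2) satisfies every constraint, so the LP is feasible.
Direction d = (0, 1): for each constraint row a, a·d ≤ 0 —
  (-3)(0) + (-1)(1) = -1 ≤ 0
  (4)(0) + (-1)(1) = -1 ≤ 0
  (2)(0) + (0)(1) = 0 ≤ 0
  (2)(0) + (-1)(1) = -1 ≤ 0
and d ≥ 0, so (1, 2) + t·d stays feasible for every t ≥ 0. Along this ray z = -8u - 8v changes by -8 per unit t, so z → −∞.

The LP is unbounded; z can be made arbitrarily small.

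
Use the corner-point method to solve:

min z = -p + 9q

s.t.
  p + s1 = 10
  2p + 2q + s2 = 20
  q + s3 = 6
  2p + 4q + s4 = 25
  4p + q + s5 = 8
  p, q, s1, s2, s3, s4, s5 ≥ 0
Each vertex is the intersection of two constraint boundaries that also satisfies all remaining constraints:
  p = 0 and q = 0 → (0, 0)
  4p + q = 8 and q = 0 → (2, 0)
  q = 6 and 2p + 4q = 25 → (0.5, 6)
  q = 6 and p = 0 → (0, 6)

Evaluating z = -p + 9q at each vertex:
  (0, 0): z = 0
  (2, 0): z = -2
  (0.5, 6): z = 53.5
  (0, 6): z = 54

The minimum is at (2, 0) with z = -2.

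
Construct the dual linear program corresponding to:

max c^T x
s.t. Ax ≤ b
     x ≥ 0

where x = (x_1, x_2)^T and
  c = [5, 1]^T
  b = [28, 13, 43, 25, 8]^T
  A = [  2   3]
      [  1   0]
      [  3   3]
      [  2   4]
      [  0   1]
Minimize: z = 28y1 + 13y2 + 43y3 + 25y4 + 8y5

Subject to:
  C1: -2y1 - y2 - 3y3 - 2y4 ≤ -5
  C2: -3y1 - 3y3 - 4y4 - y5 ≤ -1
  y1, y2, y3, y4, y5 ≥ 0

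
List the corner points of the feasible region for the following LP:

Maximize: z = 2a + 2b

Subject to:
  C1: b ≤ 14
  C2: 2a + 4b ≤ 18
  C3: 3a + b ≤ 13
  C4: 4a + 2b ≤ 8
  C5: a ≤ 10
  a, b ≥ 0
Each vertex is the intersection of two constraint boundaries that also satisfies all remaining constraints:
  a = 0 and b = 0 → (0, 0)
  4a + 2b = 8 and b = 0 → (2, 0)
  4a + 2b = 8 and a = 0 → (0, 4)

Vertices: (0, 0), (2, 0), (0, 4)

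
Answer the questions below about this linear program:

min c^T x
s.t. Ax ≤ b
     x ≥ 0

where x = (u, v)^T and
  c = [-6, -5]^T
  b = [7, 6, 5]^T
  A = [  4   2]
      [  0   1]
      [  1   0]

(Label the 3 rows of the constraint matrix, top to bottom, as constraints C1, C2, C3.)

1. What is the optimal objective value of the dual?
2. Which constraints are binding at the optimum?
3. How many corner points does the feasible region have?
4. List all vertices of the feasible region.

1. -17.5 (by strong duality, equal to the primal optimum)
2. C1, u ≥ 0
3. 3
4. (0, 0), (1.75, 0), (0, 3.5)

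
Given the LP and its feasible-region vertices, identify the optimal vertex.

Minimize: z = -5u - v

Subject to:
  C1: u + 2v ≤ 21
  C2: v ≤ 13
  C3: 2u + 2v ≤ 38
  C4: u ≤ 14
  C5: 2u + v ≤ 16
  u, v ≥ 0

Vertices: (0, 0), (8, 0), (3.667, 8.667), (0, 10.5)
Evaluating z = -5u - v at each vertex:
  (0, 0): z = 0
  (8, 0): z = -40
  (3.667, 8.667): z = -27
  (0, 10.5): z = -10.5

The smallest value is z = -40, attained at (8, 0).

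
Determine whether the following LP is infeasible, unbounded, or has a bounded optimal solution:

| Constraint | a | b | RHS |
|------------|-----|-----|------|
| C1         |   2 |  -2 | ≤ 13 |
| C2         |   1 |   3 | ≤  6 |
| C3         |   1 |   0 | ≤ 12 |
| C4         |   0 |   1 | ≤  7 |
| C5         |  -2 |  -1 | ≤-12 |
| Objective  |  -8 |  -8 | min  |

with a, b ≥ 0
The point (6, 0) satisfies every constraint, so the LP is feasible; the constraints give a ≤ 12 and b ≤ 7, which with a, b ≥ 0 keep the feasible region inside a bounded box. A feasible, bounded LP attains a finite optimum at a vertex.

Evaluating z = -8a - 8b at each vertex:
  (6, 0): z = -48

The LP has an optimal solution: (6, 0) with z = -48.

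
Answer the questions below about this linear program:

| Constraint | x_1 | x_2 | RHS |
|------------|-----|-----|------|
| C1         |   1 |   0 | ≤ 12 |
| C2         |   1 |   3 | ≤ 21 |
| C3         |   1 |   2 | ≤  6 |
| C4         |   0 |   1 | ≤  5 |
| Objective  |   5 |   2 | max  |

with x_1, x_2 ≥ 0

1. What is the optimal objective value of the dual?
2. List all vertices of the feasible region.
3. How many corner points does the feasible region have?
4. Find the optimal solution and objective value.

1. 30 (by strong duality, equal to the primal optimum)
2. (0, 0), (6, 0), (0, 3)
3. 3
4. x_1 = 6, x_2 = 0, z = 30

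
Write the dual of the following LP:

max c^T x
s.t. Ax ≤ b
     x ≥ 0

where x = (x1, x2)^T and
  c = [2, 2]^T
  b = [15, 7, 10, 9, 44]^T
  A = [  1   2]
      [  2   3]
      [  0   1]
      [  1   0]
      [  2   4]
Minimize: z = 15y1 + 7y2 + 10y3 + 9y4 + 44y5

Subject to:
  C1: -y1 - 2y2 - y4 - 2y5 ≤ -2
  C2: -2y1 - 3y2 - y3 - 4y5 ≤ -2
  y1, y2, y3, y4, y5 ≥ 0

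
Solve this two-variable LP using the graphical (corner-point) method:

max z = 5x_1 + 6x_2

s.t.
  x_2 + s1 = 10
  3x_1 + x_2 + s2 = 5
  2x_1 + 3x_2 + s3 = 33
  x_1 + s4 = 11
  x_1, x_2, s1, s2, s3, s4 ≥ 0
Each vertex is the intersection of two constraint boundaries that also satisfies all remaining constraints:
  x_1 = 0 and x_2 = 0 → (0, 0)
  3x_1 + x_2 = 5 and x_2 = 0 → (1.667, 0)
  3x_1 + x_2 = 5 and x_1 = 0 → (0, 5)

Evaluating z = 5x_1 + 6x_2 at each vertex:
  (0, 0): z = 0
  (1.667, 0): z = 8.333
  (0, 5): z = 30

The maximum is at (0, 5) with z = 30.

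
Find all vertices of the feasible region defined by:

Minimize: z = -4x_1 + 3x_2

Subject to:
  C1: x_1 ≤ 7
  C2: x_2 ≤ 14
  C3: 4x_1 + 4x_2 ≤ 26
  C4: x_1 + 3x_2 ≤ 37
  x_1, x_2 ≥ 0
Each vertex is the intersection of two constraint boundaries that also satisfies all remaining constraints:
  x_1 = 0 and x_2 = 0 → (0, 0)
  4x_1 + 4x_2 = 26 and x_2 = 0 → (6.5, 0)
  4x_1 + 4x_2 = 26 and x_1 = 0 → (0, 6.5)

Vertices: (0, 0), (6.5, 0), (0, 6.5)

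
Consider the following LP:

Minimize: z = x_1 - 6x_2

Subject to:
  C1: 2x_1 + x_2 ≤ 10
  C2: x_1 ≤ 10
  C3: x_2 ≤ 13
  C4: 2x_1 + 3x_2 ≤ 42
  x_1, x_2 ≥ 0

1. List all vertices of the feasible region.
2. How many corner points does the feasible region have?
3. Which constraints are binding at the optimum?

1. (0, 0), (5, 0), (0, 10)
2. 3
3. C1, x_1 ≥ 0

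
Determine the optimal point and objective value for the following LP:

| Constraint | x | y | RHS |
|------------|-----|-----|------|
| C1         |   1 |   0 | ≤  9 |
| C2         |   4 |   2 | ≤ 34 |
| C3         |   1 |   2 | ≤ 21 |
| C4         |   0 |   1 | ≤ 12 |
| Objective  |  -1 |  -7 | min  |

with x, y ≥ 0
x = 0, y = 10.5, z = -73.5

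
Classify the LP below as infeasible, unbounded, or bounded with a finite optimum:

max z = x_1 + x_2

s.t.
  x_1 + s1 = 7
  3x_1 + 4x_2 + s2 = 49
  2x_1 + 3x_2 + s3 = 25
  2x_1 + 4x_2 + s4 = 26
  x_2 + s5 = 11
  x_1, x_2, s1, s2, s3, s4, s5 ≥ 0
The point (7, 3) satisfies every constraint, so the LP is feasible; the constraints give x_1 ≤ 7 and x_2 ≤ 11, which with x_1, x_2 ≥ 0 keep the feasible region inside a bounded box. A feasible, bounded LP attains a finite optimum at a vertex.

The LP has an optimal solution: (7, 3) with z = 10.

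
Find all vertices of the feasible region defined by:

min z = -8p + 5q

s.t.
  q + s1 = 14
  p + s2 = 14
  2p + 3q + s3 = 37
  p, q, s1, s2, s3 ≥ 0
Each vertex is the intersection of two constraint boundaries that also satisfies all remaining constraints:
  p = 0 and q = 0 → (0, 0)
  p = 14 and q = 0 → (14, 0)
  p = 14 and 2p + 3q = 37 → (14, 3)
  2p + 3q = 37 and p = 0 → (0, 12.33)

Vertices: (0, 0), (14, 0), (14, 3), (0, 12.33)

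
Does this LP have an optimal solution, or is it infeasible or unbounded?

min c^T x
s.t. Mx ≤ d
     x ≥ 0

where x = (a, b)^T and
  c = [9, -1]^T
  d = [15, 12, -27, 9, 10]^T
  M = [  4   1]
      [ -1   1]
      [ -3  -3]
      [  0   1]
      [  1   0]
The point (0, 9) satisfies every constraint, so the LP is feasible; the constraints give a ≤ 10 and b ≤ 9, which with a, b ≥ 0 keep the feasible region inside a bounded box. A feasible, bounded LP attains a finite optimum at a vertex.

Bounded optimum: z* = -9 at (0, 9).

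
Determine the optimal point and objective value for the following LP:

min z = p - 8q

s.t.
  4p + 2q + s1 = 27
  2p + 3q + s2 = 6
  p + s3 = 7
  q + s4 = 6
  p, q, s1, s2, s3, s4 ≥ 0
Each vertex is the intersection of two constraint boundaries that also satisfies all remaining constraints:
  p = 0 and q = 0 → (0, 0)
  2p + 3q = 6 and q = 0 → (3, 0)
  2p + 3q = 6 and p = 0 → (0, 2)

Evaluating z = p - 8q at each vertex:
  (0, 0): z = 0
  (3, 0): z = 3
  (0, 2): z = -16

The minimum is at (0, 2) with z = -16.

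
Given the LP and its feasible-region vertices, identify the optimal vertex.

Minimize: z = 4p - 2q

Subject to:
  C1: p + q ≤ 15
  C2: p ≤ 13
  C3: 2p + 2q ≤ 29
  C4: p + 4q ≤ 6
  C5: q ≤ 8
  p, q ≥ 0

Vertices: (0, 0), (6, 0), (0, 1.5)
Evaluating z = 4p - 2q at each vertex:
  (0, 0): z = 0
  (6, 0): z = 24
  (0, 1.5): z = -3

The smallest value is z = -3, attained at (0, 1.5).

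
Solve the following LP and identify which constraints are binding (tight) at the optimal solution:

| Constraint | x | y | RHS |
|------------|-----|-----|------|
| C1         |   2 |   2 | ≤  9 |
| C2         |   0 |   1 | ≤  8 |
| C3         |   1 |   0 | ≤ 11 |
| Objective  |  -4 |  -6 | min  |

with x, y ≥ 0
Optimal: x = 0, y = 4.5
Binding: C1, x ≥ 0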